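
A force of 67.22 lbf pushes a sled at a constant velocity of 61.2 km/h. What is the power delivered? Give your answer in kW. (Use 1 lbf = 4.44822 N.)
Convert to SI: F = 299.009 N, v = 17.0 m/s
P = Fv = (299.009)(17.0) = 5083.16 W = 5.083 kW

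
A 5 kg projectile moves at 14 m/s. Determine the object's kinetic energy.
KE = ½mv² = ½(5)(14)² = 490.0 J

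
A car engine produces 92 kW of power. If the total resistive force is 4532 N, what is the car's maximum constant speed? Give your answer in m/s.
P = Fv ⇒ v = P/F = 92000 W/4532.0 N = 20.3 m/s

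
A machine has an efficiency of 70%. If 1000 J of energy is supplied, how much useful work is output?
W_out = η·W_in = 0.7·1000 = 700.0 J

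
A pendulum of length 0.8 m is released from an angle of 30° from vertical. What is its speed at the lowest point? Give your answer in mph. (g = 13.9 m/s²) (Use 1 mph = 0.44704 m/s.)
h = L(1 − cosθ) = 0.8(1 − cos30°) = 0.10718 m
v = √(2gh) = √(2·13.9·0.10718) = 1.72615 m/s = 3.861 mph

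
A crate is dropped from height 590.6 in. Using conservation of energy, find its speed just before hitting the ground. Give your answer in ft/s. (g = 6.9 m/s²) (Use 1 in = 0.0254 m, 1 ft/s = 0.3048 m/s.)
Convert to SI: h = 15.0012 m
mgh = ½mv² ⇒ v = √(2gh) = √(2·6.9·15.0012) = 14.3881 m/s = 47.21 ft/s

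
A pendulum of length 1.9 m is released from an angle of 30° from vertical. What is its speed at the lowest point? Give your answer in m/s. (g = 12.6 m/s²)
h = L(1 − cosθ) = 1.9(1 − cos30°) = 0.254552 m
v = √(2gh) = √(2·12.6·0.254552) = 2.533 m/s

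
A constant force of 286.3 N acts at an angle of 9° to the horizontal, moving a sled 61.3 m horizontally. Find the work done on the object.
W = F·d·cosθ = (286.3)(61.3)cos(9°) = 17330 J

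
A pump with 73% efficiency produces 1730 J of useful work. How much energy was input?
W_in = W_out/η = 1730/0.73 = 2370 J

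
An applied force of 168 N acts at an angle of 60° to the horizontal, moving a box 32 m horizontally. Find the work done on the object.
W = F·d·cosθ = (168)(32)cos(60°) = 2688 J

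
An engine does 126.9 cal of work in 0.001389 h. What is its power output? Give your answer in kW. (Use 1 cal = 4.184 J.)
Convert to SI: W = 530.95 J, t = 5.0004 s
P = W/t = 530.95/5.0004 = 106.181 W = 0.1062 kW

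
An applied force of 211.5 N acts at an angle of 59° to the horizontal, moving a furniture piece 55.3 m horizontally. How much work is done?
W = F·d·cosθ = (211.5)(55.3)cos(59°) = 6024 J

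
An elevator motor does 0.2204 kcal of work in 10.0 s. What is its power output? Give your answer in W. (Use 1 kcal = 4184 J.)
Convert to SI: W = 922.154 J, t = 10.0 s
P = W/t = 922.154/10.0 = 92.22 W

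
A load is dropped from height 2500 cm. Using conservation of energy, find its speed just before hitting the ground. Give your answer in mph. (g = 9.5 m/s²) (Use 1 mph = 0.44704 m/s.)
Convert to SI: h = 25.0 m
mgh = ½mv² ⇒ v = √(2gh) = √(2·9.5·25.0) = 21.7945 m/s = 48.75 mph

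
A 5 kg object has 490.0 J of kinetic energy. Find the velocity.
v = √(2·KE/m) = √(2·490.0/5) = 14.0 m/s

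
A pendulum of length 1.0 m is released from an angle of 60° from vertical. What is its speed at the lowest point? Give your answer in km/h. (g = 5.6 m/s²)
h = L(1 − cosθ) = 1.0(1 − cos60°) = 0.5 m
v = √(2gh) = √(2·5.6·0.5) = 2.36643 m/s = 8.519 km/h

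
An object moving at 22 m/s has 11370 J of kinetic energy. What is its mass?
m = 2·KE/v² = 2·11370/(22)² = 46.98 kg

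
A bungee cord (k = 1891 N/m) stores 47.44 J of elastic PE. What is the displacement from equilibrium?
x = √(2·PE/k) = √(2·47.44/1891) = 0.224 m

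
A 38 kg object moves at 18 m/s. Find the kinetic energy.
KE = ½mv² = ½(38)(18)² = 6156.0 J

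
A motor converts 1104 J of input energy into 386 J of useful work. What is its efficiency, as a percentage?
η = W_out/W_in = 386/1104 = 34.96%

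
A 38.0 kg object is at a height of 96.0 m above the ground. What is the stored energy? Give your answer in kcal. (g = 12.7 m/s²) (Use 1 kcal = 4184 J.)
PE = mgh = (38.0)(12.7)(96.0) = 46329.6 J = 11.07 kcal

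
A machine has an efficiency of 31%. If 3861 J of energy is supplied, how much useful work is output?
W_out = η·W_in = 0.31·3861 = 1196.91 J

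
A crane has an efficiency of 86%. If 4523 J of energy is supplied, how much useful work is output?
W_out = η·W_in = 0.86·4523 = 3889.78 J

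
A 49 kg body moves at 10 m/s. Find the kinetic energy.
KE = ½mv² = ½(49)(10)² = 2450.0 J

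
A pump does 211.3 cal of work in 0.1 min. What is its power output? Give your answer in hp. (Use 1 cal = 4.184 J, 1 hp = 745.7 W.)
Convert to SI: W = 884.079 J, t = 6.0 s
P = W/t = 884.079/6.0 = 147.347 W = 0.1976 hp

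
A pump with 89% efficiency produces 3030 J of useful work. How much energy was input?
W_in = W_out/η = 3030/0.89 = 3404 J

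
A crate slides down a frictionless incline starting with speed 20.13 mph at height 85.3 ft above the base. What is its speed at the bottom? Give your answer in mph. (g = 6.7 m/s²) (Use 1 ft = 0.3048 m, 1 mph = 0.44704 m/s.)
Convert to SI: v₀ = 8.99892 m/s, h = 25.9994 m
½mv₀² + mgh = ½mv² ⇒ v = √(v₀² + 2gh) = √(8.99892² + 2·6.7·25.9994) = 20.7213 m/s = 46.35 mph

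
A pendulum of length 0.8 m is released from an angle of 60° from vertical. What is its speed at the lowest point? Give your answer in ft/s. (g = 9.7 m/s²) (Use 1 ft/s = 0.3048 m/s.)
h = L(1 − cosθ) = 0.8(1 − cos60°) = 0.4 m
v = √(2gh) = √(2·9.7·0.4) = 2.78568 m/s = 9.139 ft/s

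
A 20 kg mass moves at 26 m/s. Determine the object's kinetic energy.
KE = ½mv² = ½(20)(26)² = 6760.0 J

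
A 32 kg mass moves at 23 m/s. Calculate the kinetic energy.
KE = ½mv² = ½(32)(23)² = 8464.0 J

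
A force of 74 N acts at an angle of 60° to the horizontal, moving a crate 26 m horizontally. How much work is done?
W = F·d·cosθ = (74)(26)cos(60°) = 962.0 J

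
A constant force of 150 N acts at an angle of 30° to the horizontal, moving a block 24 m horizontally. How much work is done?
W = F·d·cosθ = (150)(24)cos(30°) = 3118 J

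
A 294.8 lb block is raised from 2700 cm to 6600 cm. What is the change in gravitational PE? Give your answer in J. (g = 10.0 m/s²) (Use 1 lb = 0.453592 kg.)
Convert to SI: m = 133.719 kg, Δh = 39.0 m
ΔPE = mgΔh = (133.719)(10.0)(39.0) = 52150 J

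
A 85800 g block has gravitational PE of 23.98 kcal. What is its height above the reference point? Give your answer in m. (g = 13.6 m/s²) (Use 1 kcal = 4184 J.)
Convert to SI: m = 85.8 kg, PE = 100332 J
h = PE/(mg) = 100332/(85.8·13.6) = 85.98 m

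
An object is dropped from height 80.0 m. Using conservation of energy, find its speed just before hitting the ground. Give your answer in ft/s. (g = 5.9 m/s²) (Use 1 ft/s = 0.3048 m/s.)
mgh = ½mv² ⇒ v = √(2gh) = √(2·5.9·80.0) = 30.7246 m/s = 100.8 ft/s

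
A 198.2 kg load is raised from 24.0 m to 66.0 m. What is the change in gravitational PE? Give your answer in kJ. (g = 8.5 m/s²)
ΔPE = mgΔh = (198.2)(8.5)(42.0) = 70757.4 J = 70.76 kJ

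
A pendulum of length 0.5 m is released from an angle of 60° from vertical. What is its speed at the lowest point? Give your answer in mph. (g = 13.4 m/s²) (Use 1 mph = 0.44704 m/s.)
h = L(1 − cosθ) = 0.5(1 − cos60°) = 0.25 m
v = √(2gh) = √(2·13.4·0.25) = 2.58844 m/s = 5.79 mph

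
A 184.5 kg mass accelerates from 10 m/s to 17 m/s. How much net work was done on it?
W = ΔKE = ½m(v₂² − v₁²) = ½(184.5)(17² − 10²) = 17435.25 J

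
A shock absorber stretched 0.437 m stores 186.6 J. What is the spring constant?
k = 2·PE/x² = 2·186.6/(0.437)² = 1954 N/m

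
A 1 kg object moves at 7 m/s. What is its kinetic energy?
KE = ½mv² = ½(1)(7)² = 24.5 J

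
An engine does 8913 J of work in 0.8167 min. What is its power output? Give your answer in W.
Convert to SI: W = 8913.0 J, t = 49.002 s
P = W/t = 8913.0/49.002 = 181.9 W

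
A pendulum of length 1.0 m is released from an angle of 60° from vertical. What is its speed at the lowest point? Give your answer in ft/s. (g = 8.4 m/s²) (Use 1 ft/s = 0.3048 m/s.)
h = L(1 − cosθ) = 1.0(1 − cos60°) = 0.5 m
v = √(2gh) = √(2·8.4·0.5) = 2.89828 m/s = 9.509 ft/s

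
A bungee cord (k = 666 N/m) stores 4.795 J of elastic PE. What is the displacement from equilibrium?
x = √(2·PE/k) = √(2·4.795/666) = 0.12 m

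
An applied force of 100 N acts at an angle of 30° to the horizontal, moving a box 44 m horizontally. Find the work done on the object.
W = F·d·cosθ = (100)(44)cos(30°) = 3811 J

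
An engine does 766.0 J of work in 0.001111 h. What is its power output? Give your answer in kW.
Convert to SI: W = 766.0 J, t = 3.9996 s
P = W/t = 766.0/3.9996 = 191.519 W = 0.1915 kW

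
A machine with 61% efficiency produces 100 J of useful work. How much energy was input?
W_in = W_out/η = 100/0.61 = 163.9 J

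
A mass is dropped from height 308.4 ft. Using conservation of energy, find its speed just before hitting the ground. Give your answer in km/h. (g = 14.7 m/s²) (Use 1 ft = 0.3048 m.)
Convert to SI: h = 94.0003 m
mgh = ½mv² ⇒ v = √(2gh) = √(2·14.7·94.0003) = 52.57 m/s = 189.3 km/h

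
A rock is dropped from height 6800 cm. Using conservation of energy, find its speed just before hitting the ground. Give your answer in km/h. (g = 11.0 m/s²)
Convert to SI: h = 68.0 m
mgh = ½mv² ⇒ v = √(2gh) = √(2·11.0·68.0) = 38.6782 m/s = 139.2 km/h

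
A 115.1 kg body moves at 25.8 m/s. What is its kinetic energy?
KE = ½mv² = ½(115.1)(25.8)² = 38310 J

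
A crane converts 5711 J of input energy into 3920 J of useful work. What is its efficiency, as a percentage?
η = W_out/W_in = 3920/5711 = 68.64%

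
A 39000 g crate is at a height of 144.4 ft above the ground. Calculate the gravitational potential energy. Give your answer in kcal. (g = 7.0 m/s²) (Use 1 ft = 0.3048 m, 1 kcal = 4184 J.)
Convert to SI: m = 39.0 kg, h = 44.0131 m
PE = mgh = (39.0)(7.0)(44.0131) = 12015.6 J = 2.872 kcal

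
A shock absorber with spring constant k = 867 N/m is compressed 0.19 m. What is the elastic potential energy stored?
PE = ½kx² = ½(867)(0.19)² = 15.65 J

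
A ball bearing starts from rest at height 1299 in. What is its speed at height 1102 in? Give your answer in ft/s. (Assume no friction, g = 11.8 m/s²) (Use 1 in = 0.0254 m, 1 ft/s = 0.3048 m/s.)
Convert to SI: h₁−h₂ = 5.0038 m
mgh₁ = mgh₂ + ½mv² ⇒ v = √(2g(h₁−h₂)) = √(2·11.8·5.0038) = 10.8669 m/s = 35.65 ft/s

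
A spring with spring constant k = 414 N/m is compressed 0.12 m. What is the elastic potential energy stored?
PE = ½kx² = ½(414)(0.12)² = 2.981 J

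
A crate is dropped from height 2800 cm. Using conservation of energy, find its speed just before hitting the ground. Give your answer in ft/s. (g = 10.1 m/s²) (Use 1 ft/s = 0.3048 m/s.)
Convert to SI: h = 28.0 m
mgh = ½mv² ⇒ v = √(2gh) = √(2·10.1·28.0) = 23.7823 m/s = 78.03 ft/s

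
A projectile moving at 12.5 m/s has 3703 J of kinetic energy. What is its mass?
m = 2·KE/v² = 2·3703/(12.5)² = 47.4 kg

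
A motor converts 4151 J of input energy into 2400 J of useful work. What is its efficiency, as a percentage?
η = W_out/W_in = 2400/4151 = 57.82%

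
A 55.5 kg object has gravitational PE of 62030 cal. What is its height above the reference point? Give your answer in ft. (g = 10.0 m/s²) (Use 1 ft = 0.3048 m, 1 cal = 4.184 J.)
Convert to SI: m = 55.5 kg, PE = 259534 J
h = PE/(mg) = 259534/(55.5·10.0) = 467.628 m = 1534 ft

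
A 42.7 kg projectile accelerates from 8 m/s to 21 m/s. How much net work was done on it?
W = ΔKE = ½m(v₂² − v₁²) = ½(42.7)(21² − 8²) = 8048.95 J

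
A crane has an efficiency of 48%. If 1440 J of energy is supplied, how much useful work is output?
W_out = η·W_in = 0.48·1440 = 691.2 J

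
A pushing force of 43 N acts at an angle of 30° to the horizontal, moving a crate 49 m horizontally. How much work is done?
W = F·d·cosθ = (43)(49)cos(30°) = 1825 J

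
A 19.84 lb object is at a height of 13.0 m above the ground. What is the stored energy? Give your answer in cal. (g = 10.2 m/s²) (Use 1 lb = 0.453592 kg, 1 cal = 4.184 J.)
Convert to SI: m = 8.99927 kg, h = 13.0 m
PE = mgh = (8.99927)(10.2)(13.0) = 1193.3 J = 285.2 cal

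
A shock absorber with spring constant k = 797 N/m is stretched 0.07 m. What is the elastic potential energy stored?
PE = ½kx² = ½(797)(0.07)² = 1.953 J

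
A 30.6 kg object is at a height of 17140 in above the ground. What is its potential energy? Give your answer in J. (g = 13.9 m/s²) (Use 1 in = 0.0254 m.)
Convert to SI: m = 30.6 kg, h = 435.356 m
PE = mgh = (30.6)(13.9)(435.356) = 185200 J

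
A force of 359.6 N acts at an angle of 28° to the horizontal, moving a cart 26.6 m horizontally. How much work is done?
W = F·d·cosθ = (359.6)(26.6)cos(28°) = 8446 J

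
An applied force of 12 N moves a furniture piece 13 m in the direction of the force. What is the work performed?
W = F·d = (12)(13) = 156.0 J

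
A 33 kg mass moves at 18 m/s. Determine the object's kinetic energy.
KE = ½mv² = ½(33)(18)² = 5346.0 J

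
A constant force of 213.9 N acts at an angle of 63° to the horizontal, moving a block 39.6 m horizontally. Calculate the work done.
W = F·d·cosθ = (213.9)(39.6)cos(63°) = 3845 J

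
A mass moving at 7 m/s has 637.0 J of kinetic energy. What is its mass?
m = 2·KE/v² = 2·637.0/(7)² = 26.0 kg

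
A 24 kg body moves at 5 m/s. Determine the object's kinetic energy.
KE = ½mv² = ½(24)(5)² = 300.0 J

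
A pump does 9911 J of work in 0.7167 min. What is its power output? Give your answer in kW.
Convert to SI: W = 9911.0 J, t = 43.002 s
P = W/t = 9911.0/43.002 = 230.478 W = 0.2305 kW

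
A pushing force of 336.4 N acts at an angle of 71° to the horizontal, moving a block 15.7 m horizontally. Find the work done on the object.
W = F·d·cosθ = (336.4)(15.7)cos(71°) = 1719 J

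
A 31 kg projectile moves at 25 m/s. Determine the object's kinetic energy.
KE = ½mv² = ½(31)(25)² = 9687.5 J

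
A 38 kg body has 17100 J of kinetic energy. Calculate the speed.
v = √(2·KE/m) = √(2·17100/38) = 30.0 m/s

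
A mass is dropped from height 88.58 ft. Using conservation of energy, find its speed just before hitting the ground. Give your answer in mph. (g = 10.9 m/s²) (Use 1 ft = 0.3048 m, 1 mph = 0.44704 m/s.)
Convert to SI: h = 26.9992 m
mgh = ½mv² ⇒ v = √(2gh) = √(2·10.9·26.9992) = 24.2607 m/s = 54.27 mph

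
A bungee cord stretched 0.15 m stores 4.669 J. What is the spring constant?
k = 2·PE/x² = 2·4.669/(0.15)² = 415.0 N/m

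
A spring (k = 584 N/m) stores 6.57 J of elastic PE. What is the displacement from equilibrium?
x = √(2·PE/k) = √(2·6.57/584) = 0.15 m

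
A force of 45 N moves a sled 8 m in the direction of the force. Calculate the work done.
W = F·d = (45)(8) = 360.0 J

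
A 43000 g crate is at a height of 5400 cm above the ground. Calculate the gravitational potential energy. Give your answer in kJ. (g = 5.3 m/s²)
Convert to SI: m = 43.0 kg, h = 54.0 m
PE = mgh = (43.0)(5.3)(54.0) = 12306.6 J = 12.31 kJ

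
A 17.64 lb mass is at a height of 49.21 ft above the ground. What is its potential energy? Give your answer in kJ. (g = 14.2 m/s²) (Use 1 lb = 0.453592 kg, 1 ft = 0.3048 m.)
Convert to SI: m = 8.00136 kg, h = 14.9992 m
PE = mgh = (8.00136)(14.2)(14.9992) = 1704.2 J = 1.704 kJ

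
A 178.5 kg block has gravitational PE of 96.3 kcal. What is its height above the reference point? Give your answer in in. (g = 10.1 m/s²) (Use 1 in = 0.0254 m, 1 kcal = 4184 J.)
Convert to SI: m = 178.5 kg, PE = 402919 J
h = PE/(mg) = 402919/(178.5·10.1) = 223.49 m = 8799 in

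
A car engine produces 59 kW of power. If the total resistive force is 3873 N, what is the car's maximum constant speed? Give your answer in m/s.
P = Fv ⇒ v = P/F = 59000 W/3873.0 N = 15.23 m/s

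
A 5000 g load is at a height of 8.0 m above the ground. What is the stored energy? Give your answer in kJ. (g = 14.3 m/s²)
Convert to SI: m = 5.0 kg, h = 8.0 m
PE = mgh = (5.0)(14.3)(8.0) = 572.0 J = 0.572 kJ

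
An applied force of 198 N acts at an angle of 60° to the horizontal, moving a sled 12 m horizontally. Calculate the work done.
W = F·d·cosθ = (198)(12)cos(60°) = 1188 J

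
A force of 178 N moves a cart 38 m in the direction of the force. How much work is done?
W = F·d = (178)(38) = 6764 J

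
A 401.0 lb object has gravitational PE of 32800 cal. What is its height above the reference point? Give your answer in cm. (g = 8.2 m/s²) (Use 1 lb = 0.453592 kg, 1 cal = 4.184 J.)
Convert to SI: m = 181.89 kg, PE = 137235 J
h = PE/(mg) = 137235/(181.89·8.2) = 92.0115 m = 9201 cm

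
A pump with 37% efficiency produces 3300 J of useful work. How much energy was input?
W_in = W_out/η = 3300/0.37 = 8919 J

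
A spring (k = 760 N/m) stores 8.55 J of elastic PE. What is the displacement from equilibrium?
x = √(2·PE/k) = √(2·8.55/760) = 0.15 m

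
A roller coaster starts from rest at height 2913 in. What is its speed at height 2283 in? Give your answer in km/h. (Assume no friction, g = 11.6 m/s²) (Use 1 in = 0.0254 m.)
Convert to SI: h₁−h₂ = 16.002 m
mgh₁ = mgh₂ + ½mv² ⇒ v = √(2g(h₁−h₂)) = √(2·11.6·16.002) = 19.2678 m/s = 69.36 km/h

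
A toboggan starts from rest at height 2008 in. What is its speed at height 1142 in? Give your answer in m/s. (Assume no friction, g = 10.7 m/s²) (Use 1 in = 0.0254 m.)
Convert to SI: h₁−h₂ = 21.9964 m
mgh₁ = mgh₂ + ½mv² ⇒ v = √(2g(h₁−h₂)) = √(2·10.7·21.9964) = 21.7 m/s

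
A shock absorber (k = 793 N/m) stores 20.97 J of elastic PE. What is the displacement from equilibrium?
x = √(2·PE/k) = √(2·20.97/793) = 0.23 m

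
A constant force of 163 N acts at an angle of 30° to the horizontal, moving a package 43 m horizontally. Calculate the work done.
W = F·d·cosθ = (163)(43)cos(30°) = 6070 J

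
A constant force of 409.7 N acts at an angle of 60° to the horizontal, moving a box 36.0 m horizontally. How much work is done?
W = F·d·cosθ = (409.7)(36.0)cos(60°) = 7375 J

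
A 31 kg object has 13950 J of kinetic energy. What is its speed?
v = √(2·KE/m) = √(2·13950/31) = 30.0 m/s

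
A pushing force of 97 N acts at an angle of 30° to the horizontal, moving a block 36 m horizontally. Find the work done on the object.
W = F·d·cosθ = (97)(36)cos(30°) = 3024 J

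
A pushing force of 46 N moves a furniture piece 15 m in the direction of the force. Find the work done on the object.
W = F·d = (46)(15) = 690.0 J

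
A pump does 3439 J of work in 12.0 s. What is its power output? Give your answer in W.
P = W/t = 3439.0/12.0 = 286.6 W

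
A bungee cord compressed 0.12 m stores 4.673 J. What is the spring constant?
k = 2·PE/x² = 2·4.673/(0.12)² = 649.0 N/m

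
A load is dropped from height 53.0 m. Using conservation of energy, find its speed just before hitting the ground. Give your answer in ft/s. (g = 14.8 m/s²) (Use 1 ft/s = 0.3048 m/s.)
mgh = ½mv² ⇒ v = √(2gh) = √(2·14.8·53.0) = 39.6081 m/s = 129.9 ft/s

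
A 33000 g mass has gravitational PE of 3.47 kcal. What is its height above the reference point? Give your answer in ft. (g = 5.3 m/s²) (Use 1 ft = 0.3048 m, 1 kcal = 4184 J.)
Convert to SI: m = 33.0 kg, PE = 14518.5 J
h = PE/(mg) = 14518.5/(33.0·5.3) = 83.0102 m = 272.3 ft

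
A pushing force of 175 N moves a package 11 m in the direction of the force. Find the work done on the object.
W = F·d = (175)(11) = 1925 J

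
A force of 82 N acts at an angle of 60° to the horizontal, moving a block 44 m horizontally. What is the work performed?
W = F·d·cosθ = (82)(44)cos(60°) = 1804 J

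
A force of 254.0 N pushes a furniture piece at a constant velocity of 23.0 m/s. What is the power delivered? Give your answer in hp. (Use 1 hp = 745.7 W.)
P = Fv = (254.0)(23.0) = 5842.0 W = 7.834 hp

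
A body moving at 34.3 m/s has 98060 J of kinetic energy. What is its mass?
m = 2·KE/v² = 2·98060/(34.3)² = 166.7 kg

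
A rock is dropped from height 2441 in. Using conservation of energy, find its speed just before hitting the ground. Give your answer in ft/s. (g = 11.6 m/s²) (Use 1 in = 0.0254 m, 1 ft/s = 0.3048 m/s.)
Convert to SI: h = 62.0014 m
mgh = ½mv² ⇒ v = √(2gh) = √(2·11.6·62.0014) = 37.9267 m/s = 124.4 ft/s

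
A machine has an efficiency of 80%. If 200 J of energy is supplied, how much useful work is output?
W_out = η·W_in = 0.8·200 = 160.0 J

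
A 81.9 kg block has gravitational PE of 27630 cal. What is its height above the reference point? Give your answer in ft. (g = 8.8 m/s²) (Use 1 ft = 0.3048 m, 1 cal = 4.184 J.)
Convert to SI: m = 81.9 kg, PE = 115604 J
h = PE/(mg) = 115604/(81.9·8.8) = 160.4006 m = 526.2 ft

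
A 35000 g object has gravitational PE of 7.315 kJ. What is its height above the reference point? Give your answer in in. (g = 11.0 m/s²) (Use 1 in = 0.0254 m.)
Convert to SI: m = 35.0 kg, PE = 7315.0 J
h = PE/(mg) = 7315.0/(35.0·11.0) = 19.0 m = 748.0 in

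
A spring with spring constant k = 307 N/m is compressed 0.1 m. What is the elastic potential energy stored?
PE = ½kx² = ½(307)(0.1)² = 1.535 J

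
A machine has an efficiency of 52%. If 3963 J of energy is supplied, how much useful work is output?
W_out = η·W_in = 0.52·3963 = 2060.76 J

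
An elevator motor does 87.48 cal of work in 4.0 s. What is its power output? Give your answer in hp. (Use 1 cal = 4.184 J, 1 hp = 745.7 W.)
Convert to SI: W = 366.016 J, t = 4.0 s
P = W/t = 366.016/4.0 = 91.5041 W = 0.1227 hp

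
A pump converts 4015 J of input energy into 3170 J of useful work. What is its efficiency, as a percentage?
η = W_out/W_in = 3170/4015 = 78.95%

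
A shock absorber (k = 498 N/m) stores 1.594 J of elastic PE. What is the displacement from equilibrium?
x = √(2·PE/k) = √(2·1.594/498) = 0.08001 m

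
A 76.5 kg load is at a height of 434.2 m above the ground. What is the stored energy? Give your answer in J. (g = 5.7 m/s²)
PE = mgh = (76.5)(5.7)(434.2) = 189300 J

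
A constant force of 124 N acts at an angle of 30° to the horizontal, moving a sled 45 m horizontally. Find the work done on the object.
W = F·d·cosθ = (124)(45)cos(30°) = 4832 J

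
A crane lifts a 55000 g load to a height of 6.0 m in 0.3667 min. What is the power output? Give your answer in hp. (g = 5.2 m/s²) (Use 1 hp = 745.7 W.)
Convert to SI: m = 55.0 kg, h = 6.0 m, t = 22.002 s
P = mgh/t = (55.0)(5.2)(6.0)/22.002 = 77.9929 W = 0.1046 hp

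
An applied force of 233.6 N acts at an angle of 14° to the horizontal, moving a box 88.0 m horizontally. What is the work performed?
W = F·d·cosθ = (233.6)(88.0)cos(14°) = 19950 J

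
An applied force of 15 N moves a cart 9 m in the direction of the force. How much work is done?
W = F·d = (15)(9) = 135.0 J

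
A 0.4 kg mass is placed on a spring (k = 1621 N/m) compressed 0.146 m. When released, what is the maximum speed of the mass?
½kx² = ½mv² ⇒ v = x√(k/m) = (0.146)√(1621/0.4) = 9.294 m/s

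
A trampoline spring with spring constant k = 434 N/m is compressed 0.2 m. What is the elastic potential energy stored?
PE = ½kx² = ½(434)(0.2)² = 8.68 J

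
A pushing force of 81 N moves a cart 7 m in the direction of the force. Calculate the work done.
W = F·d = (81)(7) = 567.0 J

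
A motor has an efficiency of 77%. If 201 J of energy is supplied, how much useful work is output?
W_out = η·W_in = 0.77·201 = 154.77 J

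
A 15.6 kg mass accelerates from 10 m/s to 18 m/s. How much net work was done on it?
W = ΔKE = ½m(v₂² − v₁²) = ½(15.6)(18² − 10²) = 1747.2 J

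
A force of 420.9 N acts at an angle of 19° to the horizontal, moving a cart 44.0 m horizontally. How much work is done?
W = F·d·cosθ = (420.9)(44.0)cos(19°) = 17510 J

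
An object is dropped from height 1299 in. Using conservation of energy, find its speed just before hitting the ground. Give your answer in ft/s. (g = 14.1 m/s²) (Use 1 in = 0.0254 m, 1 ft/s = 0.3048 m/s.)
Convert to SI: h = 32.9946 m
mgh = ½mv² ⇒ v = √(2gh) = √(2·14.1·32.9946) = 30.5032 m/s = 100.1 ft/s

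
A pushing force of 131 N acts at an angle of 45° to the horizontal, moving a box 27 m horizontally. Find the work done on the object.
W = F·d·cosθ = (131)(27)cos(45°) = 2501 J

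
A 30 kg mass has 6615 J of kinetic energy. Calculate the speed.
v = √(2·KE/m) = √(2·6615/30) = 21.0 m/s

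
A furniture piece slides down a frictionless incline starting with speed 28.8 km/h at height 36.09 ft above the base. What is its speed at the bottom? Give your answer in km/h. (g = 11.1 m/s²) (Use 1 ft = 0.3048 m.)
Convert to SI: v₀ = 8.0 m/s, h = 11.0002 m
½mv₀² + mgh = ½mv² ⇒ v = √(v₀² + 2gh) = √(8.0² + 2·11.1·11.0002) = 17.5558 m/s = 63.2 km/h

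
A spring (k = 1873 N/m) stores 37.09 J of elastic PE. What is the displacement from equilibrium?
x = √(2·PE/k) = √(2·37.09/1873) = 0.199 m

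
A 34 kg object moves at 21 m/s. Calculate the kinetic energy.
KE = ½mv² = ½(34)(21)² = 7497.0 J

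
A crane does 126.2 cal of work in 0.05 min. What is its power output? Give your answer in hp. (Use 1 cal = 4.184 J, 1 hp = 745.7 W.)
Convert to SI: W = 528.021 J, t = 3.0 s
P = W/t = 528.021/3.0 = 176.007 W = 0.236 hp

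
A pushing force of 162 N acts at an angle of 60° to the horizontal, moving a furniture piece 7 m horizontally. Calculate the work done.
W = F·d·cosθ = (162)(7)cos(60°) = 567.0 J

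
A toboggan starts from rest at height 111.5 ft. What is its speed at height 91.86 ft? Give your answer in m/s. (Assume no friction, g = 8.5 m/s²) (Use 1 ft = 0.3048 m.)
Convert to SI: h₁−h₂ = 5.98627 m
mgh₁ = mgh₂ + ½mv² ⇒ v = √(2g(h₁−h₂)) = √(2·8.5·5.98627) = 10.09 m/s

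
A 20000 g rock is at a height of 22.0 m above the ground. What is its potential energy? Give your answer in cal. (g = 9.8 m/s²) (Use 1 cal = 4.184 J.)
Convert to SI: m = 20.0 kg, h = 22.0 m
PE = mgh = (20.0)(9.8)(22.0) = 4312.0 J = 1031 cal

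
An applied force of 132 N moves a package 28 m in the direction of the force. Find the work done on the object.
W = F·d = (132)(28) = 3696 J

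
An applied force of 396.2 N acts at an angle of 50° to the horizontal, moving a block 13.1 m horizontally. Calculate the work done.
W = F·d·cosθ = (396.2)(13.1)cos(50°) = 3336 J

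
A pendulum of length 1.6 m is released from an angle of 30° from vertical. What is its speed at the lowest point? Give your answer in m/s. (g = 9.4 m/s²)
h = L(1 − cosθ) = 1.6(1 − cos30°) = 0.214359 m
v = √(2gh) = √(2·9.4·0.214359) = 2.007 m/s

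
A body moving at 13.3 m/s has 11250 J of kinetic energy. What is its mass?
m = 2·KE/v² = 2·11250/(13.3)² = 127.2 kg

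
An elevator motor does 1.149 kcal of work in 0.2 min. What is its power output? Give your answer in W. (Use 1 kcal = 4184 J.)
Convert to SI: W = 4807.42 J, t = 12.0 s
P = W/t = 4807.42/12.0 = 400.6 W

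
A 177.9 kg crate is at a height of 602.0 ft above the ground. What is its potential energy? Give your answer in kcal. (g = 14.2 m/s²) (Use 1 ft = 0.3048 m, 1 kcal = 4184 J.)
Convert to SI: m = 177.9 kg, h = 183.49 m
PE = mgh = (177.9)(14.2)(183.49) = 463528 J = 110.8 kcal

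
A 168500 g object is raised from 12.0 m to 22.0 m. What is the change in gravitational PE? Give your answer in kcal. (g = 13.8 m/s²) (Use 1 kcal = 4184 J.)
Convert to SI: m = 168.5 kg, Δh = 10.0 m
ΔPE = mgΔh = (168.5)(13.8)(10.0) = 23253.0 J = 5.558 kcal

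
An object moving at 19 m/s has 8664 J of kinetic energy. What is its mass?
m = 2·KE/v² = 2·8664/(19)² = 48.0 kg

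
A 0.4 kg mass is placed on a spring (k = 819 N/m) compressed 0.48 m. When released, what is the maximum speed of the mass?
½kx² = ½mv² ⇒ v = x√(k/m) = (0.48)√(819/0.4) = 21.72 m/s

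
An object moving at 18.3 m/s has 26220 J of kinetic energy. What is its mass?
m = 2·KE/v² = 2·26220/(18.3)² = 156.6 kg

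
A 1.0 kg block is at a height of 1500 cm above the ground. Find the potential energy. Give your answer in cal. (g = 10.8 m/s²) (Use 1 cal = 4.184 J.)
Convert to SI: m = 1.0 kg, h = 15.0 m
PE = mgh = (1.0)(10.8)(15.0) = 162.0 J = 38.72 cal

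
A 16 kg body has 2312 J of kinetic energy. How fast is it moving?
v = √(2·KE/m) = √(2·2312/16) = 17.0 m/s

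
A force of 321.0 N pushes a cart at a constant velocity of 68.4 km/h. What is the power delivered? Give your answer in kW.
Convert to SI: F = 321.0 N, v = 19.0 m/s
P = Fv = (321.0)(19.0) = 6099.0 W = 6.099 kW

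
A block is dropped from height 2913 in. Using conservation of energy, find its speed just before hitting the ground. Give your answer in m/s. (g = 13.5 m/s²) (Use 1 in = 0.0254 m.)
Convert to SI: h = 73.9902 m
mgh = ½mv² ⇒ v = √(2gh) = √(2·13.5·73.9902) = 44.7 m/s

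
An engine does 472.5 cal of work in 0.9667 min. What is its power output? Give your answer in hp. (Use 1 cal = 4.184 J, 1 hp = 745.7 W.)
Convert to SI: W = 1976.94 J, t = 58.002 s
P = W/t = 1976.94/58.002 = 34.084 W = 0.04571 hp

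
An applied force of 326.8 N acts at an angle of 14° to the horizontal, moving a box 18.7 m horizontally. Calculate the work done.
W = F·d·cosθ = (326.8)(18.7)cos(14°) = 5930 J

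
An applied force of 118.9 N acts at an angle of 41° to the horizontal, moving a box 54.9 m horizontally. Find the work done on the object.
W = F·d·cosθ = (118.9)(54.9)cos(41°) = 4926 J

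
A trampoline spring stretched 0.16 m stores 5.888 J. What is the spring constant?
k = 2·PE/x² = 2·5.888/(0.16)² = 460.0 N/m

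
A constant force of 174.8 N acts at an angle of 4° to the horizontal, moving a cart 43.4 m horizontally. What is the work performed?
W = F·d·cosθ = (174.8)(43.4)cos(4°) = 7568 J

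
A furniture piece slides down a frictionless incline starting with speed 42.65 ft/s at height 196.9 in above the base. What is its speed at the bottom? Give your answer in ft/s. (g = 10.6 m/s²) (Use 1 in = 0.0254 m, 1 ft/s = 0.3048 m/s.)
Convert to SI: v₀ = 12.9997 m/s, h = 5.00126 m
½mv₀² + mgh = ½mv² ⇒ v = √(v₀² + 2gh) = √(12.9997² + 2·10.6·5.00126) = 16.5837 m/s = 54.41 ft/s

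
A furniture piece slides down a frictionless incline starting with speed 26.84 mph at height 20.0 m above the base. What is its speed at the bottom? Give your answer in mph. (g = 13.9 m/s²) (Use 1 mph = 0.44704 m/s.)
Convert to SI: v₀ = 11.9986 m/s, h = 20.0 m
½mv₀² + mgh = ½mv² ⇒ v = √(v₀² + 2gh) = √(11.9986² + 2·13.9·20.0) = 26.4569 m/s = 59.18 mph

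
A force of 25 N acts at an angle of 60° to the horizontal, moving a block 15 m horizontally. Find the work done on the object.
W = F·d·cosθ = (25)(15)cos(60°) = 187.5 J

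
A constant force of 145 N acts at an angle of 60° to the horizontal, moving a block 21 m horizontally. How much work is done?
W = F·d·cosθ = (145)(21)cos(60°) = 1523 J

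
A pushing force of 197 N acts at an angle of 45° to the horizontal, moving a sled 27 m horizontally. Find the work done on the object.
W = F·d·cosθ = (197)(27)cos(45°) = 3761 J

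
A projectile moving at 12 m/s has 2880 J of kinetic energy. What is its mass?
m = 2·KE/v² = 2·2880/(12)² = 40.0 kg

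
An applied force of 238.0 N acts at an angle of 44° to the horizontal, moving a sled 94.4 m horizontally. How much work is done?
W = F·d·cosθ = (238.0)(94.4)cos(44°) = 16160 J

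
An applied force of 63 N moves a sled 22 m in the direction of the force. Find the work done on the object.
W = F·d = (63)(22) = 1386 J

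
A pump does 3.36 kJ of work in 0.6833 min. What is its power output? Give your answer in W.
Convert to SI: W = 3360.0 J, t = 40.998 s
P = W/t = 3360.0/40.998 = 81.96 W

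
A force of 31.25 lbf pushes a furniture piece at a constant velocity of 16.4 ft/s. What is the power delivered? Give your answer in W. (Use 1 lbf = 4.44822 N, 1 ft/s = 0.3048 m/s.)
Convert to SI: F = 139.007 N, v = 4.99872 m/s
P = Fv = (139.007)(4.99872) = 694.9 W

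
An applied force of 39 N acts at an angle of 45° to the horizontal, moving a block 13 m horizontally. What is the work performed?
W = F·d·cosθ = (39)(13)cos(45°) = 358.5 J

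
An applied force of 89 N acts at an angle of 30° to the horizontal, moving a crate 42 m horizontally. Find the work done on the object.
W = F·d·cosθ = (89)(42)cos(30°) = 3237 J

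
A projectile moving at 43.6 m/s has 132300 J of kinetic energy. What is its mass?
m = 2·KE/v² = 2·132300/(43.6)² = 139.2 kg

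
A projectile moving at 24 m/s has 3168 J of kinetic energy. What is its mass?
m = 2·KE/v² = 2·3168/(24)² = 11.0 kg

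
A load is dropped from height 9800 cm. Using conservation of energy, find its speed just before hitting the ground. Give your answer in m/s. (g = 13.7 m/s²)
Convert to SI: h = 98.0 m
mgh = ½mv² ⇒ v = √(2gh) = √(2·13.7·98.0) = 51.82 m/s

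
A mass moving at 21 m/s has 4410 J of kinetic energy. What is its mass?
m = 2·KE/v² = 2·4410/(21)² = 20.0 kg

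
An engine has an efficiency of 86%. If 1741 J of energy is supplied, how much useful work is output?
W_out = η·W_in = 0.86·1741 = 1497.26 J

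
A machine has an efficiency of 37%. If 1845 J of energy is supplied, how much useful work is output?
W_out = η·W_in = 0.37·1845 = 682.65 J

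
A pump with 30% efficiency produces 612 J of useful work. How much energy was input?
W_in = W_out/η = 612/0.3 = 2040 J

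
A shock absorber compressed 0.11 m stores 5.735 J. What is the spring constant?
k = 2·PE/x² = 2·5.735/(0.11)² = 947.9 N/m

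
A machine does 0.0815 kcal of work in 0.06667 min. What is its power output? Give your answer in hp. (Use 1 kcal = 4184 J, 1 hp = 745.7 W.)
Convert to SI: W = 340.996 J, t = 4.0002 s
P = W/t = 340.996/4.0002 = 85.2447 W = 0.1143 hp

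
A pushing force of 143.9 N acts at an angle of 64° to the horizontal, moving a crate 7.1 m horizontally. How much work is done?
W = F·d·cosθ = (143.9)(7.1)cos(64°) = 447.9 J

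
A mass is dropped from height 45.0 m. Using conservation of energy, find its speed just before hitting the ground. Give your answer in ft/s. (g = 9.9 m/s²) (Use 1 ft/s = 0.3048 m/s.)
mgh = ½mv² ⇒ v = √(2gh) = √(2·9.9·45.0) = 29.8496 m/s = 97.93 ft/s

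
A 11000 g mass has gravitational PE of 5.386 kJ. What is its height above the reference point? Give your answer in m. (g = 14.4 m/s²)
Convert to SI: m = 11.0 kg, PE = 5386.0 J
h = PE/(mg) = 5386.0/(11.0·14.4) = 34.0 m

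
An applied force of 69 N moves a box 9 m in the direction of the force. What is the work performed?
W = F·d = (69)(9) = 621.0 J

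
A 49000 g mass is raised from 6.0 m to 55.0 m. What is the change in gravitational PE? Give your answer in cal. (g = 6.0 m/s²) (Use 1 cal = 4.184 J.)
Convert to SI: m = 49.0 kg, Δh = 49.0 m
ΔPE = mgΔh = (49.0)(6.0)(49.0) = 14406.0 J = 3443 cal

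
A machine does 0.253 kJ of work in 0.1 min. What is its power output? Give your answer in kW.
Convert to SI: W = 253.0 J, t = 6.0 s
P = W/t = 253.0/6.0 = 42.1667 W = 0.04217 kW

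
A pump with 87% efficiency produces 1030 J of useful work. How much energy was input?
W_in = W_out/η = 1030/0.87 = 1184 J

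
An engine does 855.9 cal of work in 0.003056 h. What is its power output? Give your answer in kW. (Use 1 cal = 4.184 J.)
Convert to SI: W = 3581.09 J, t = 11.0016 s
P = W/t = 3581.09/11.0016 = 325.506 W = 0.3255 kW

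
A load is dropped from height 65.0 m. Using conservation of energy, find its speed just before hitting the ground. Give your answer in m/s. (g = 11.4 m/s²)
mgh = ½mv² ⇒ v = √(2gh) = √(2·11.4·65.0) = 38.5 m/s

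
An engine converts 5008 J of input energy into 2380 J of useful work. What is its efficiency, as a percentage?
η = W_out/W_in = 2380/5008 = 47.52%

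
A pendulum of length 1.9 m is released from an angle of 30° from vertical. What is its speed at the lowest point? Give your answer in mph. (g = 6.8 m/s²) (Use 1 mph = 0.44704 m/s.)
h = L(1 − cosθ) = 1.9(1 − cos30°) = 0.254552 m
v = √(2gh) = √(2·6.8·0.254552) = 1.86062 m/s = 4.162 mph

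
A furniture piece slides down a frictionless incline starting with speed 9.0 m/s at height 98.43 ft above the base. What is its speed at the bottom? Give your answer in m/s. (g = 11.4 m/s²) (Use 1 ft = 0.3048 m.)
Convert to SI: v₀ = 9.0 m/s, h = 30.0015 m
½mv₀² + mgh = ½mv² ⇒ v = √(v₀² + 2gh) = √(9.0² + 2·11.4·30.0015) = 27.66 m/s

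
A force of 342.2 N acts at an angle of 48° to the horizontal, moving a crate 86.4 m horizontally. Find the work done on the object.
W = F·d·cosθ = (342.2)(86.4)cos(48°) = 19780 J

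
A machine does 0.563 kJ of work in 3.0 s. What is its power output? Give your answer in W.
Convert to SI: W = 563.0 J, t = 3.0 s
P = W/t = 563.0/3.0 = 187.7 W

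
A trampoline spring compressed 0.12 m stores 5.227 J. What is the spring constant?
k = 2·PE/x² = 2·5.227/(0.12)² = 726.0 N/m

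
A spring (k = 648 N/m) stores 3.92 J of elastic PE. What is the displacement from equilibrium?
x = √(2·PE/k) = √(2·3.92/648) = 0.11 m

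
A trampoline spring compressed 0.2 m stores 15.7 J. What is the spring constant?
k = 2·PE/x² = 2·15.7/(0.2)² = 785.0 N/m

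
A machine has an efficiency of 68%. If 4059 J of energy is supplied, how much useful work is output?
W_out = η·W_in = 0.68·4059 = 2760.12 J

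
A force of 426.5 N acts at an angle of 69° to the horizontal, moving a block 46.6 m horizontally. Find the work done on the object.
W = F·d·cosθ = (426.5)(46.6)cos(69°) = 7123 J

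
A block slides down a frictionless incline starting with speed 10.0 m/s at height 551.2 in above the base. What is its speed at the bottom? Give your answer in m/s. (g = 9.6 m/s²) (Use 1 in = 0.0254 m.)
Convert to SI: v₀ = 10.0 m/s, h = 14.0005 m
½mv₀² + mgh = ½mv² ⇒ v = √(v₀² + 2gh) = √(10.0² + 2·9.6·14.0005) = 19.2 m/s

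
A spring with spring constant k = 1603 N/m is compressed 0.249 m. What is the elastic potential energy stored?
PE = ½kx² = ½(1603)(0.249)² = 49.69 J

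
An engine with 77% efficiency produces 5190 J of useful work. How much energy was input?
W_in = W_out/η = 5190/0.77 = 6740 J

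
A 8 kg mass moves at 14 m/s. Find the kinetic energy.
KE = ½mv² = ½(8)(14)² = 784.0 J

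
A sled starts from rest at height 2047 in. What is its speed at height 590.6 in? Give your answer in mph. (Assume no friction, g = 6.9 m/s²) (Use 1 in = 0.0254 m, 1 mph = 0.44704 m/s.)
Convert to SI: h₁−h₂ = 36.9926 m
mgh₁ = mgh₂ + ½mv² ⇒ v = √(2g(h₁−h₂)) = √(2·6.9·36.9926) = 22.5942 m/s = 50.54 mph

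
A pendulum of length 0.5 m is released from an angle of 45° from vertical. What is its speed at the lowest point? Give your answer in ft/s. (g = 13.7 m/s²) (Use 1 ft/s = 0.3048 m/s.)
h = L(1 − cosθ) = 0.5(1 − cos45°) = 0.146447 m
v = √(2gh) = √(2·13.7·0.146447) = 2.00316 m/s = 6.572 ft/s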